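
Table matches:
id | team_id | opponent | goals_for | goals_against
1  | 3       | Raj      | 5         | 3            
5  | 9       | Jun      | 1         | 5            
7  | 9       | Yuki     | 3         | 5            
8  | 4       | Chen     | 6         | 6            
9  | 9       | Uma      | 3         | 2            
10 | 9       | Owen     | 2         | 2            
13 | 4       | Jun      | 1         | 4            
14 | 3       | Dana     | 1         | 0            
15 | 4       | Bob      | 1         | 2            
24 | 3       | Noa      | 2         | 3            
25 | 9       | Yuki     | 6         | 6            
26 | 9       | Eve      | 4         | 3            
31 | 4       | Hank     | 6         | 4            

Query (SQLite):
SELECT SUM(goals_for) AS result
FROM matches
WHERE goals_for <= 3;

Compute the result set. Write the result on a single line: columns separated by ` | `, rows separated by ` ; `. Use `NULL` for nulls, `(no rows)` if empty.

14

Rows where goals_for <= 3 → goals_for values: [1, 3, 3, 2, 1, 1, 1, 2].
SUM of non-NULL values = 14.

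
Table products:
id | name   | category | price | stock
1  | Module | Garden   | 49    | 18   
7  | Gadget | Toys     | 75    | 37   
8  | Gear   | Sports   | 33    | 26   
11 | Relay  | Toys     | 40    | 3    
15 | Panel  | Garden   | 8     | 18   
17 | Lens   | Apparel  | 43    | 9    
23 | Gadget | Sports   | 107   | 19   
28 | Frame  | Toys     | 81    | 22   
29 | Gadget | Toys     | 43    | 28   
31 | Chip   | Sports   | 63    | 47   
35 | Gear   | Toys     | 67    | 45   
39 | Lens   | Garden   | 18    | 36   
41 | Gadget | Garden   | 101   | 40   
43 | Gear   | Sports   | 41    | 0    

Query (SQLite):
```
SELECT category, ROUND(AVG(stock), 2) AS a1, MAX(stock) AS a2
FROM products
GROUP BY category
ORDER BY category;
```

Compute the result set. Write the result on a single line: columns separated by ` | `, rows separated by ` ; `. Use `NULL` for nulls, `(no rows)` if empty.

Apparel | 9 | 9 ; Garden | 28 | 40 ; Sports | 23 | 47 ; Toys | 27 | 45

Group products by category.
Per group compute: ROUND(AVG(stock), 2), MAX(stock).
  Apparel: ids {17} → ROUND(AVG(stock), 2)=9, MAX(stock)=9
  Garden: ids {1, 15, 39, 41} → ROUND(AVG(stock), 2)=28, MAX(stock)=40
  Sports: ids {8, 23, 31, 43} → ROUND(AVG(stock), 2)=23, MAX(stock)=47
  Toys: ids {7, 11, 28, 29, 35} → ROUND(AVG(stock), 2)=27, MAX(stock)=45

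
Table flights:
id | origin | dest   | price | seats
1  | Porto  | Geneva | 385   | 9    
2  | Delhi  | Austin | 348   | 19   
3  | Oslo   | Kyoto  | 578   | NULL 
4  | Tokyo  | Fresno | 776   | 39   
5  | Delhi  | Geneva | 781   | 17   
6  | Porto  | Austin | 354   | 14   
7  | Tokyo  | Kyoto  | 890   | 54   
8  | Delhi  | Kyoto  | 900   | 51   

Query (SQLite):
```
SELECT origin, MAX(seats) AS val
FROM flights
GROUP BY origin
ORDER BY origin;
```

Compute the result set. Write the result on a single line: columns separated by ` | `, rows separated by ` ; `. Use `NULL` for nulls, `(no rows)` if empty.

Partition flights by origin; compute MAX(seats) within each group.
  Delhi: ids {2, 5, 8} → MAX(seats)=51
  Oslo: ids {3} → MAX(seats)=NULL
  Porto: ids {1, 6} → MAX(seats)=14
  Tokyo: ids {4, 7} → MAX(seats)=54

Delhi | 51 ; Oslo | NULL ; Porto | 14 ; Tokyo | 54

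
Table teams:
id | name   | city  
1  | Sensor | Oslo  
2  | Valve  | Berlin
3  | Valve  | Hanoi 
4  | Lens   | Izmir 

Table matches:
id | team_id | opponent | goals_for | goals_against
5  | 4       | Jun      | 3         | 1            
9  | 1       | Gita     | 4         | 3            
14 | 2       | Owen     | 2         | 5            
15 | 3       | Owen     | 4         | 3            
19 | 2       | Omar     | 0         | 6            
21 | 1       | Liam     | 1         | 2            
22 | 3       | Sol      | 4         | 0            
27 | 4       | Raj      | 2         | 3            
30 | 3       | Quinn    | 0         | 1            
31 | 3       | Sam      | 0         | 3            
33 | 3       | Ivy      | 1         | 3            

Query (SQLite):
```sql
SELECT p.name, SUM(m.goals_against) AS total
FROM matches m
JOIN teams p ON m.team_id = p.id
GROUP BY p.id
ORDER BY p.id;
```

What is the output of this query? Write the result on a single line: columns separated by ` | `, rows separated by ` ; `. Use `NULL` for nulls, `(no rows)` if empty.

Sensor | 5 ; Valve | 11 ; Valve | 10 ; Lens | 4

Join each matches row to its teams via team_id.
Group joined rows by teams.id; compute SUM(m.goals_against) per group.
  1: ids {9, 21} → SUM(m.goals_against)=5
  2: ids {14, 19} → SUM(m.goals_against)=11
  3: ids {15, 22, 30, 31, 33} → SUM(m.goals_against)=10
  4: ids {5, 27} → SUM(m.goals_against)=4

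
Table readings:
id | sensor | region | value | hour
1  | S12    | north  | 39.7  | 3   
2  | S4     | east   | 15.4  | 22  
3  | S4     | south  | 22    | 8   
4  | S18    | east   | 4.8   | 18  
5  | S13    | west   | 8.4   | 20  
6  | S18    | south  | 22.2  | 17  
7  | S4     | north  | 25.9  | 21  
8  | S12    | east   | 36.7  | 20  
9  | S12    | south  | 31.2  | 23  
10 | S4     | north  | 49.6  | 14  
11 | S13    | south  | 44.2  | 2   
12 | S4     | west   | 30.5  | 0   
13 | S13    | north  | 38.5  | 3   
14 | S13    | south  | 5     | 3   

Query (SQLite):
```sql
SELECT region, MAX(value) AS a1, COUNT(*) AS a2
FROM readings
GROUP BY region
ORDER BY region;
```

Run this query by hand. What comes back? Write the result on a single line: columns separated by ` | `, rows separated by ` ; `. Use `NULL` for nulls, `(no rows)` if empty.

east | 36.7 | 3 ; north | 49.6 | 4 ; south | 44.2 | 5 ; west | 30.5 | 2

Group readings by region.
Per group compute: MAX(value), COUNT(*).
  east: ids {2, 4, 8} → MAX(value)=36.7, COUNT(*)=3
  north: ids {1, 7, 10, 13} → MAX(value)=49.6, COUNT(*)=4
  south: ids {3, 6, 9, 11, 14} → MAX(value)=44.2, COUNT(*)=5
  west: ids {5, 12} → MAX(value)=30.5, COUNT(*)=2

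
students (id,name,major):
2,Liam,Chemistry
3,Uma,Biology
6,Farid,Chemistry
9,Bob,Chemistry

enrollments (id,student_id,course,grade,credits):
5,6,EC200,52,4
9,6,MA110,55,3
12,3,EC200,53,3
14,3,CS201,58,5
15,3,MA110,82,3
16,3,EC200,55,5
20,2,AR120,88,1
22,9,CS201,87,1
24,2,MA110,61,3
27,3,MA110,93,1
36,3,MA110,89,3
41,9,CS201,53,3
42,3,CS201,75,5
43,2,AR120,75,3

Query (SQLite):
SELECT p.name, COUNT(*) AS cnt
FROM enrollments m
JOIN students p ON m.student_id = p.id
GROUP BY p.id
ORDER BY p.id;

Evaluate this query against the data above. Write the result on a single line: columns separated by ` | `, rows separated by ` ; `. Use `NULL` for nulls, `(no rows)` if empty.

Join each enrollments row to its students via student_id.
Group joined rows by students.id; compute COUNT(*) per group.
  2: ids {20, 24, 43} → COUNT(*)=3
  3: ids {12, 14, 15, 16, 27, 36, 42} → COUNT(*)=7
  6: ids {5, 9} → COUNT(*)=2
  9: ids {22, 41} → COUNT(*)=2

Liam | 3 ; Uma | 7 ; Farid | 2 ; Bob | 2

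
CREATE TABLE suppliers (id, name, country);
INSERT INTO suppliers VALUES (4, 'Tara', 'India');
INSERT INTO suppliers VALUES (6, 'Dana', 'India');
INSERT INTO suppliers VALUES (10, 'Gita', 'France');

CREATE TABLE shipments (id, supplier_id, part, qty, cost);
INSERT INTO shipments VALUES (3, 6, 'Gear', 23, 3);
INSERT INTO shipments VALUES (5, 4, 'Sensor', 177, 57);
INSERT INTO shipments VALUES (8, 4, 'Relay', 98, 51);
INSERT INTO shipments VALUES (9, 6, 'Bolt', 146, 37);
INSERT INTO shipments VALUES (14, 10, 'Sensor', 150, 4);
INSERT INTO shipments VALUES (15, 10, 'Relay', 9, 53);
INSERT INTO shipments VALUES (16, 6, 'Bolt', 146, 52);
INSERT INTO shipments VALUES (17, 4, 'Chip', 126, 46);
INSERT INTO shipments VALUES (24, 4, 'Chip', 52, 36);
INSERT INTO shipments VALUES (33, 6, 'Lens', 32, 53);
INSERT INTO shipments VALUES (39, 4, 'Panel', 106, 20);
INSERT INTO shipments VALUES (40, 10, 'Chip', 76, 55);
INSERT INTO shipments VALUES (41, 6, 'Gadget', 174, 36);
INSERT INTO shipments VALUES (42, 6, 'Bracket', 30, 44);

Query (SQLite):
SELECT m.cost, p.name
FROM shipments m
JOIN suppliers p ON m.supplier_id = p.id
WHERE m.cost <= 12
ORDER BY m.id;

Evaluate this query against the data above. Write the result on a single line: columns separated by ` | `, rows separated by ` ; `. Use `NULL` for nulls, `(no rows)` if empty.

Each shipments row matches the suppliers row where supplier_id = suppliers.id.
Then keep rows with m.cost <= 12.

3 | Dana ; 4 | Gita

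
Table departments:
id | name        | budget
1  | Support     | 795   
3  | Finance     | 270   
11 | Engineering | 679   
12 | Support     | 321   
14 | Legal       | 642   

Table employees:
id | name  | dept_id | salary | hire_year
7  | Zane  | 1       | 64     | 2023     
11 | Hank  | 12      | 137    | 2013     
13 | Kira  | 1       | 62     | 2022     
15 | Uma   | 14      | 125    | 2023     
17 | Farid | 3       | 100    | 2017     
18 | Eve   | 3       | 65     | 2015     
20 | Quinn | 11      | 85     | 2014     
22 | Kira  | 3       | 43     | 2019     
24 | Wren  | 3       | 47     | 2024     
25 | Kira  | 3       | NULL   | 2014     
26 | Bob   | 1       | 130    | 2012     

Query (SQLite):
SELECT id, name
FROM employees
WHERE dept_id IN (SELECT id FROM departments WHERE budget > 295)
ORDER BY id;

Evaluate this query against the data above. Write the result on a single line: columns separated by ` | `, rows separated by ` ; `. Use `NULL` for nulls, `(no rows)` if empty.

7 | Zane ; 11 | Hank ; 13 | Kira ; 15 | Uma ; 20 | Quinn ; 26 | Bob

Inner query: departments.id where budget > 295.
Outer: keep employees rows whose dept_id is in that set.
Inner query → {1, 11, 12, 14}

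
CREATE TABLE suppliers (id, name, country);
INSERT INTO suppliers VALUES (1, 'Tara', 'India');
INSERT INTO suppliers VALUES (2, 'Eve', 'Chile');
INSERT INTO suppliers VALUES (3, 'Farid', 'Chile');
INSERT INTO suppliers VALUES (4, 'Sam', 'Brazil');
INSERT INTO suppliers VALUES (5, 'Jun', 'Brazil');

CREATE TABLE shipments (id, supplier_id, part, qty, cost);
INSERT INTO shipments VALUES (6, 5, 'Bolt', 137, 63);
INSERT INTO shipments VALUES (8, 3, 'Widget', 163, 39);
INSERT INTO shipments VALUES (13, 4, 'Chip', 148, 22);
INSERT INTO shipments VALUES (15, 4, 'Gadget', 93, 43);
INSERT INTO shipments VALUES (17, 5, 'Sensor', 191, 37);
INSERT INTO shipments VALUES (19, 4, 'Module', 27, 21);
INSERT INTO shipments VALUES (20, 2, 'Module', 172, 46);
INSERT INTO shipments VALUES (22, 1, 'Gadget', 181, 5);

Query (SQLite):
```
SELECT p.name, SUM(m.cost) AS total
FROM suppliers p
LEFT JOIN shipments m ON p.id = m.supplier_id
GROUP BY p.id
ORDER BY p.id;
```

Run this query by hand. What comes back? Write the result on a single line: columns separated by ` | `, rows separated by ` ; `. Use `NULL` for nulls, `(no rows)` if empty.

LEFT JOIN keeps every suppliers row; unmatched ones get NULL for shipments columns.
Group by suppliers.id and compute SUM(m.cost). SUM over an all-NULL group is NULL.
  1: ids {22} → SUM(m.cost)=5
  2: ids {20} → SUM(m.cost)=46
  3: ids {8} → SUM(m.cost)=39
  4: ids {13, 15, 19} → SUM(m.cost)=86
  5: ids {6, 17} → SUM(m.cost)=100

Tara | 5 ; Eve | 46 ; Farid | 39 ; Sam | 86 ; Jun | 100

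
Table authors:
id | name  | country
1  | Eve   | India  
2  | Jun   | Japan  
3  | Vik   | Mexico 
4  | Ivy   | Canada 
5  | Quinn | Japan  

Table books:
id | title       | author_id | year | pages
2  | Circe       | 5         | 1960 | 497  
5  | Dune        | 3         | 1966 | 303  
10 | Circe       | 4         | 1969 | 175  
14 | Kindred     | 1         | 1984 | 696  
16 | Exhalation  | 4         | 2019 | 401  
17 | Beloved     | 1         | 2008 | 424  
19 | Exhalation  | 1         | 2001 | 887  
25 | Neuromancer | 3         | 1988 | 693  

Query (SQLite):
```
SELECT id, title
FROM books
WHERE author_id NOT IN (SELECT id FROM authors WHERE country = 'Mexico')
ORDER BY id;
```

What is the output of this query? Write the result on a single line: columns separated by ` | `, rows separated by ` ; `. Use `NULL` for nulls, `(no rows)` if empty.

Inner query: authors.id where country = 'Mexico'.
Outer: keep books rows whose author_id is not in that set.
Inner query → {3}

2 | Circe ; 10 | Circe ; 14 | Kindred ; 16 | Exhalation ; 17 | Beloved ; 19 | Exhalation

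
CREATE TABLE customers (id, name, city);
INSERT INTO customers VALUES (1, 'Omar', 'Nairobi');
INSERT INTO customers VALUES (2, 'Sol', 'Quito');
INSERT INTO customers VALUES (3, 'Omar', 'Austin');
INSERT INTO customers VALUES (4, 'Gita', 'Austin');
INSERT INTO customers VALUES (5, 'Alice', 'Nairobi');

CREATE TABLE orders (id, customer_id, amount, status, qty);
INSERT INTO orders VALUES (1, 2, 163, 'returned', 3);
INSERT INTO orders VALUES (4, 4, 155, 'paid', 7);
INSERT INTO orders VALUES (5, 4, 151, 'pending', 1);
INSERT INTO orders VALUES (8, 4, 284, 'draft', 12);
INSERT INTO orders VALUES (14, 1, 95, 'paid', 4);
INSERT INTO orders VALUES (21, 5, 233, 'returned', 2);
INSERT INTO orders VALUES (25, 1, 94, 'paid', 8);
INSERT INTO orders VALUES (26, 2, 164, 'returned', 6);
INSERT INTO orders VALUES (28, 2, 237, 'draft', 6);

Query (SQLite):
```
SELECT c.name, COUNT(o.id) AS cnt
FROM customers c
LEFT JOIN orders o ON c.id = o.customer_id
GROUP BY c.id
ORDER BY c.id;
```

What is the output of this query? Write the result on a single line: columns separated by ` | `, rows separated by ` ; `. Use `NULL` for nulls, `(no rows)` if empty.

Omar | 2 ; Sol | 3 ; Omar | 0 ; Gita | 3 ; Alice | 1

LEFT JOIN keeps every customers row; unmatched ones get NULL for orders columns.
Group by customers.id and compute COUNT(o.id). COUNT(col) of an all-NULL group is 0.
  1: ids {14, 25} → COUNT(o.id)=2
  2: ids {1, 26, 28} → COUNT(o.id)=3
  3: ids {—} → COUNT(o.id)=0
  4: ids {4, 5, 8} → COUNT(o.id)=3
  5: ids {21} → COUNT(o.id)=1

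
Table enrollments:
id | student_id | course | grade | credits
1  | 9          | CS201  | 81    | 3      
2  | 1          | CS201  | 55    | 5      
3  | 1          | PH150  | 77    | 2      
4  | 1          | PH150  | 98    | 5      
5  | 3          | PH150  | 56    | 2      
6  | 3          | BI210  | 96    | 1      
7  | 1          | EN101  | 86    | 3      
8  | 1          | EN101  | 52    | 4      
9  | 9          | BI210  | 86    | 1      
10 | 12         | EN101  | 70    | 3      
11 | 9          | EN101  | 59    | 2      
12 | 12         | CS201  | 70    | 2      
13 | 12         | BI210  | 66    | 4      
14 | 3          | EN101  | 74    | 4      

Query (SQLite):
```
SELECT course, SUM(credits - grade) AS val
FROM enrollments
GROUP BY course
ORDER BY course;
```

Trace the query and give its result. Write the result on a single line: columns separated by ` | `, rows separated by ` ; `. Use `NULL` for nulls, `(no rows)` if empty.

BI210 | -242 ; CS201 | -196 ; EN101 | -325 ; PH150 | -222

For each row compute credits - grade.
Group by course; take SUM of the expression per group.
  BI210: ids {6, 9, 13} → SUM(credits - grade)=-242
  CS201: ids {1, 2, 12} → SUM(credits - grade)=-196
  EN101: ids {7, 8, 10, 11, 14} → SUM(credits - grade)=-325
  PH150: ids {3, 4, 5} → SUM(credits - grade)=-222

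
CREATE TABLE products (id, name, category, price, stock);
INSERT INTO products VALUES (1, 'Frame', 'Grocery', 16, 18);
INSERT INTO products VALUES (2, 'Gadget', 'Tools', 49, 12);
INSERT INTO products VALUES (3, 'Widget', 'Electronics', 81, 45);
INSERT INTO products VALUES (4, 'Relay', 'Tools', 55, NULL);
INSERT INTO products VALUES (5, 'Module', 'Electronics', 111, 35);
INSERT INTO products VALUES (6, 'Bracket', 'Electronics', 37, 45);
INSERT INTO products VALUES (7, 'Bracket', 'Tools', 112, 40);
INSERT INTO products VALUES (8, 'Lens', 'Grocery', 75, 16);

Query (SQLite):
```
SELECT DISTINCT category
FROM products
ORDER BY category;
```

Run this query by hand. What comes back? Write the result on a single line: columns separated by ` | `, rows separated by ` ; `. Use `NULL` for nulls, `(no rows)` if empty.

Collect distinct category values from products.

Electronics ; Grocery ; Tools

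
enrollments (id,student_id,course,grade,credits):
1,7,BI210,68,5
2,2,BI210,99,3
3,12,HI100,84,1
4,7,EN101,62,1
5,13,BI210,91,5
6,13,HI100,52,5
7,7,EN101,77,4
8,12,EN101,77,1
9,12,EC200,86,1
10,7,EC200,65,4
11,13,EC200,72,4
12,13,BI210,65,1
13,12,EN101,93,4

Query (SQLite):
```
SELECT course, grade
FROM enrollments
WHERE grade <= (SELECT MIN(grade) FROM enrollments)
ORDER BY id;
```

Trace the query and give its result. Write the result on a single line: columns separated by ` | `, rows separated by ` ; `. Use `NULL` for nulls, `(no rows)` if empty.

HI100 | 52

Scalar subquery: MIN(grade) over all enrollments rows = 52.
Keep rows where grade <= that value.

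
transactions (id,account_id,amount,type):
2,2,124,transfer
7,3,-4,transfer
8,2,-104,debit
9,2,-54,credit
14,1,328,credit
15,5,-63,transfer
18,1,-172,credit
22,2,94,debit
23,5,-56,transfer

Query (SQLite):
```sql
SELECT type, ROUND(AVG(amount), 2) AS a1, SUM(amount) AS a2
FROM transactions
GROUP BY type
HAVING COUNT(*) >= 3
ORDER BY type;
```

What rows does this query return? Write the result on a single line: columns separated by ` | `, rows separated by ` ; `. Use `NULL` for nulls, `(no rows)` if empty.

Group transactions by type.
Per group compute: ROUND(AVG(amount), 2), SUM(amount).
HAVING: drop groups with fewer than 3 rows.
  credit: ids {9, 14, 18} → ROUND(AVG(amount), 2)=34, SUM(amount)=102
  debit: ids {8, 22} → ROUND(AVG(amount), 2)=-5, SUM(amount)=-10
  transfer: ids {2, 7, 15, 23} → ROUND(AVG(amount), 2)=0.25, SUM(amount)=1

credit | 34 | 102 ; transfer | 0.25 | 1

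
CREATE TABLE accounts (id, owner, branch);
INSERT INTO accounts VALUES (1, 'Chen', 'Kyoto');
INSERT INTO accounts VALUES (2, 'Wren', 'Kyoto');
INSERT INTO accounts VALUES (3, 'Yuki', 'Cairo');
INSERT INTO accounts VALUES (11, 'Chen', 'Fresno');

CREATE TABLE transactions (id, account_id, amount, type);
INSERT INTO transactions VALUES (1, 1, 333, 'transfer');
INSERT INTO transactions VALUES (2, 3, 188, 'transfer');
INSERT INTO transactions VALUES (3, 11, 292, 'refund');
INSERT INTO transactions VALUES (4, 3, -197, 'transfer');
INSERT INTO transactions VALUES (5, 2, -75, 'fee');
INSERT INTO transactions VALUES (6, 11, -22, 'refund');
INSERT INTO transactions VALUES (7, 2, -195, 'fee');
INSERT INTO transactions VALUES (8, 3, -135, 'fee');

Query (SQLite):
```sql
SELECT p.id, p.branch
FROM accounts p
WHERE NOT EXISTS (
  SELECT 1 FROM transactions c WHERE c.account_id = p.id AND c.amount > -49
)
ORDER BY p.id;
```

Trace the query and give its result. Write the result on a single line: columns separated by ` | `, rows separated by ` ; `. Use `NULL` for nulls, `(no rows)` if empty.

2 | Kyoto

For each accounts row, check whether any transactions with matching account_id has amount > -49.
Keep rows where that is false.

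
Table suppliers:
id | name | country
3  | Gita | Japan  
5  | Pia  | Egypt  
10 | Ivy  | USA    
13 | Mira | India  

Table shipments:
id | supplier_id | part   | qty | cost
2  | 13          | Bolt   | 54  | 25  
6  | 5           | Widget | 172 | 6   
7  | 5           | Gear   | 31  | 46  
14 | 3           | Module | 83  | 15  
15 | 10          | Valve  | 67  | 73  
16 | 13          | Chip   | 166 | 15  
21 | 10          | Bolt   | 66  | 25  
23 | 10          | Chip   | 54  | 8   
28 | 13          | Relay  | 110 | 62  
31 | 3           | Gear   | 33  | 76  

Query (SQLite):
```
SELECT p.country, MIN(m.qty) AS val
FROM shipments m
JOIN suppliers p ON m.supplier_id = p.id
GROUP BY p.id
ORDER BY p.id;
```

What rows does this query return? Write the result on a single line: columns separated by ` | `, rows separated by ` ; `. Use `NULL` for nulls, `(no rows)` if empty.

Japan | 33 ; Egypt | 31 ; USA | 54 ; India | 54

Join each shipments row to its suppliers via supplier_id.
Group joined rows by suppliers.id; compute MIN(m.qty) per group.
  3: ids {14, 31} → MIN(m.qty)=33
  5: ids {6, 7} → MIN(m.qty)=31
  10: ids {15, 21, 23} → MIN(m.qty)=54
  13: ids {2, 16, 28} → MIN(m.qty)=54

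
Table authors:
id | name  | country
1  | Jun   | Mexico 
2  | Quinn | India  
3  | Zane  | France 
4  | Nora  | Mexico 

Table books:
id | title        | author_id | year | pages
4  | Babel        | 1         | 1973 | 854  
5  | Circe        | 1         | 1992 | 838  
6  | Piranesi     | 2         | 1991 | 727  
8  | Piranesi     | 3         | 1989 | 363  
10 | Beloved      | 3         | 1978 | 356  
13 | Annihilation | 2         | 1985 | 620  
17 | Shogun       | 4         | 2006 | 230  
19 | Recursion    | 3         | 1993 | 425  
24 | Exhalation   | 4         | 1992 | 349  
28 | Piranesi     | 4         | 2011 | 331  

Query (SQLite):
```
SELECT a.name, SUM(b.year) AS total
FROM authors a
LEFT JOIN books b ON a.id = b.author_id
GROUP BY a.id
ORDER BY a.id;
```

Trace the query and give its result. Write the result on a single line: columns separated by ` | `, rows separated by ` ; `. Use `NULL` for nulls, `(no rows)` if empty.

Jun | 3965 ; Quinn | 3976 ; Zane | 5960 ; Nora | 6009

LEFT JOIN keeps every authors row; unmatched ones get NULL for books columns.
Group by authors.id and compute SUM(b.year). SUM over an all-NULL group is NULL.
  1: ids {4, 5} → SUM(b.year)=3965
  2: ids {6, 13} → SUM(b.year)=3976
  3: ids {8, 10, 19} → SUM(b.year)=5960
  4: ids {17, 24, 28} → SUM(b.year)=6009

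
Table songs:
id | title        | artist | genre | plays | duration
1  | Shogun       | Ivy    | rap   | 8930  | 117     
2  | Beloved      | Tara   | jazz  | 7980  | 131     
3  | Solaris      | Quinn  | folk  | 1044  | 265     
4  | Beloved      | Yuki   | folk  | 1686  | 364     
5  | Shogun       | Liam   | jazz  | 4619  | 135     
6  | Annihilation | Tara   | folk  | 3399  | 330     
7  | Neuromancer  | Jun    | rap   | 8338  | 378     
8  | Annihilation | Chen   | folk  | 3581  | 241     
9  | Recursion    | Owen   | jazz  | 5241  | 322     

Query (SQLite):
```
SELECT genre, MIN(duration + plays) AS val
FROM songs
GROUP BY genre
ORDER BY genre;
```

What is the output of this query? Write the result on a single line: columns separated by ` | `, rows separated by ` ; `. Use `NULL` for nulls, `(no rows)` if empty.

folk | 1309 ; jazz | 4754 ; rap | 8716

For each row compute duration + plays.
Group by genre; take MIN of the expression per group.
  folk: ids {3, 4, 6, 8} → MIN(duration + plays)=1309
  jazz: ids {2, 5, 9} → MIN(duration + plays)=4754
  rap: ids {1, 7} → MIN(duration + plays)=8716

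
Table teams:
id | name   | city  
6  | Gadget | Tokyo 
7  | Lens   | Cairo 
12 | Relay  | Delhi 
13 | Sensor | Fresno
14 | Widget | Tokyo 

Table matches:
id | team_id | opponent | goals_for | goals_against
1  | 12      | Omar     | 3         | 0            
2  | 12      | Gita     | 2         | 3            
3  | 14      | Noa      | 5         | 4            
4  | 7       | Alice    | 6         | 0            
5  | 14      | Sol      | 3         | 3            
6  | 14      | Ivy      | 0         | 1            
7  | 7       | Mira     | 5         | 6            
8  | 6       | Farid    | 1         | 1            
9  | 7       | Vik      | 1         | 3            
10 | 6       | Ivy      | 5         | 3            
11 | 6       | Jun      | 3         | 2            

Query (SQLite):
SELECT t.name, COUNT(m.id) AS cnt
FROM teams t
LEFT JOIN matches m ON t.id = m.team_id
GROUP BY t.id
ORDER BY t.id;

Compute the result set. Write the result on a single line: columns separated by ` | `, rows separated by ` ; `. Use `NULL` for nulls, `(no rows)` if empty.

LEFT JOIN keeps every teams row; unmatched ones get NULL for matches columns.
Group by teams.id and compute COUNT(m.id). COUNT(col) of an all-NULL group is 0.
  6: ids {8, 10, 11} → COUNT(m.id)=3
  7: ids {4, 7, 9} → COUNT(m.id)=3
  12: ids {1, 2} → COUNT(m.id)=2
  13: ids {—} → COUNT(m.id)=0
  14: ids {3, 5, 6} → COUNT(m.id)=3

Gadget | 3 ; Lens | 3 ; Relay | 2 ; Sensor | 0 ; Widget | 3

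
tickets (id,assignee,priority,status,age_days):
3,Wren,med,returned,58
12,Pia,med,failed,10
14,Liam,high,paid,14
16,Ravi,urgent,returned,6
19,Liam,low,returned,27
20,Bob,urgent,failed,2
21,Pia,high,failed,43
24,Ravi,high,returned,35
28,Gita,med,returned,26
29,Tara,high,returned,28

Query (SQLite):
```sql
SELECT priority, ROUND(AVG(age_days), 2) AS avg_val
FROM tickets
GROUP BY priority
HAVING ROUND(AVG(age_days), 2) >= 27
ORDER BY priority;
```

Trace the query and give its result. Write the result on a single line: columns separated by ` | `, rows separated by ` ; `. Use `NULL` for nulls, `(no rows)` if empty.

high | 30 ; low | 27 ; med | 31.33

Partition tickets by priority; compute ROUND(AVG(age_days), 2) within each group.
HAVING: keep groups where ROUND(AVG(age_days), 2) >= 27.
  high: ids {14, 21, 24, 29} → ROUND(AVG(age_days), 2)=30
  low: ids {19} → ROUND(AVG(age_days), 2)=27
  med: ids {3, 12, 28} → ROUND(AVG(age_days), 2)=31.33
  urgent: ids {16, 20} → ROUND(AVG(age_days), 2)=4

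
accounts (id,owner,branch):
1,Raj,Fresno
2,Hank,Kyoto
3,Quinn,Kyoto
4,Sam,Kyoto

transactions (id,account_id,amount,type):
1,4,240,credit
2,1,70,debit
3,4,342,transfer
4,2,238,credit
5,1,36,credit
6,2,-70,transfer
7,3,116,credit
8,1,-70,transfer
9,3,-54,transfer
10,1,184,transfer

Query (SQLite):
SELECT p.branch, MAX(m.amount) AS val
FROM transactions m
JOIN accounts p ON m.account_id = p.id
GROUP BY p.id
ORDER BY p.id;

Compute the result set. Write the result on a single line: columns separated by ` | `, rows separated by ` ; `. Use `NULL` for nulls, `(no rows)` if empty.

Fresno | 184 ; Kyoto | 238 ; Kyoto | 116 ; Kyoto | 342

Join each transactions row to its accounts via account_id.
Group joined rows by accounts.id; compute MAX(m.amount) per group.
  1: ids {2, 5, 8, 10} → MAX(m.amount)=184
  2: ids {4, 6} → MAX(m.amount)=238
  3: ids {7, 9} → MAX(m.amount)=116
  4: ids {1, 3} → MAX(m.amount)=342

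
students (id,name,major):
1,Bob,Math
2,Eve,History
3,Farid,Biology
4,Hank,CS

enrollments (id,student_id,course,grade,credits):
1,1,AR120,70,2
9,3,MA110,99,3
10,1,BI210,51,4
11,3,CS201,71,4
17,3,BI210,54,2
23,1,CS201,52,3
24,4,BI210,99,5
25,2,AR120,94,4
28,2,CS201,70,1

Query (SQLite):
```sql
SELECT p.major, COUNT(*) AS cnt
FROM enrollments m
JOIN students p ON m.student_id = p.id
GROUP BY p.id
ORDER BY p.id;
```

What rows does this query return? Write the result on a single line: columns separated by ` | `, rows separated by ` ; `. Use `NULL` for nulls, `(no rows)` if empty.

Math | 3 ; History | 2 ; Biology | 3 ; CS | 1

Join each enrollments row to its students via student_id.
Group joined rows by students.id; compute COUNT(*) per group.
  1: ids {1, 10, 23} → COUNT(*)=3
  2: ids {25, 28} → COUNT(*)=2
  3: ids {9, 11, 17} → COUNT(*)=3
  4: ids {24} → COUNT(*)=1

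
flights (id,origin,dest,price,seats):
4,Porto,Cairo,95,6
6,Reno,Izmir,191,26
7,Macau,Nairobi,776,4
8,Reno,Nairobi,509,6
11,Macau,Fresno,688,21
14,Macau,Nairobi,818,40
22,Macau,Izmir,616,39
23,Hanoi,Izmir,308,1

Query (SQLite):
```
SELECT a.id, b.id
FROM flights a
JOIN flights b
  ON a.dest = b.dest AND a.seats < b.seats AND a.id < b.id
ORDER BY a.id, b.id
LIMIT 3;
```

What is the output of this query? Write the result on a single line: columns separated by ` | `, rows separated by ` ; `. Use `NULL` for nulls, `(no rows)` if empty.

Pairs (a,b) with same dest, a.seats < b.seats, a.id < b.id.
dest groups: Cairo:{4} Fresno:{11} Izmir:{6,22,23} Nairobi:{7,8,14}
Ordered by (a.id, b.id); first 3.

6 | 22 ; 7 | 8 ; 7 | 14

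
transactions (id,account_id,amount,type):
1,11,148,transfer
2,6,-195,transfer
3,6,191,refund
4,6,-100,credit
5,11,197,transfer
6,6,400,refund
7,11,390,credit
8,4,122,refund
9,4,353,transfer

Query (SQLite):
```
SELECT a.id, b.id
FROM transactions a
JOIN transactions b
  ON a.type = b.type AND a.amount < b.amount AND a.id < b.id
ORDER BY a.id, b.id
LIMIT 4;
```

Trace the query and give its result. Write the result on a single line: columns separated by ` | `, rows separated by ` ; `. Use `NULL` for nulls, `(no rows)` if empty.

Pairs (a,b) with same type, a.amount < b.amount, a.id < b.id.
type groups: credit:{4,7} refund:{3,6,8} transfer:{1,2,5,9}
Ordered by (a.id, b.id); first 4.

1 | 5 ; 1 | 9 ; 2 | 5 ; 2 | 9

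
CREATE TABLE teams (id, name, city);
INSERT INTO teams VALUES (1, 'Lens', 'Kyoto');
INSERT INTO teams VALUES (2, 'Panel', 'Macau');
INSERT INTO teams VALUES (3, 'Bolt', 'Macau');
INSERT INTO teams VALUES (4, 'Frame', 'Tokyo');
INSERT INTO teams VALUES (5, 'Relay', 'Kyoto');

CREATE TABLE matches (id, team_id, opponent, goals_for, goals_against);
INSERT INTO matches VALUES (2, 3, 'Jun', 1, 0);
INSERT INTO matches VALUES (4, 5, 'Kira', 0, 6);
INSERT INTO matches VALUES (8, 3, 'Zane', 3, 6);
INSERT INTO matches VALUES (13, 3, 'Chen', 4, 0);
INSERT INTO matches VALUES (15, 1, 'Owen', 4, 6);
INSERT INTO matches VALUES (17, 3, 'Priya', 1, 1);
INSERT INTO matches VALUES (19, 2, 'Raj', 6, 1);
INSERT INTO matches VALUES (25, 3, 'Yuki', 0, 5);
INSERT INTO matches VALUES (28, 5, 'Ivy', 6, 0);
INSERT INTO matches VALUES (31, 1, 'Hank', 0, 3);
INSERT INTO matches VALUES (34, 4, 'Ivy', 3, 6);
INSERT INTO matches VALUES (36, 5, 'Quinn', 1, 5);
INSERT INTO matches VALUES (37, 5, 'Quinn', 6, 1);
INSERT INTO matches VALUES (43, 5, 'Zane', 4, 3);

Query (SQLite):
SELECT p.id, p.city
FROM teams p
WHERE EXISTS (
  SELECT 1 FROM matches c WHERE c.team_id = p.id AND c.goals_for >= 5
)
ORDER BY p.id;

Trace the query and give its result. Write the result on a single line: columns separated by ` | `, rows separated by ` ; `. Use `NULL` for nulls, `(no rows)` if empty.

For each teams row, check whether any matches with matching team_id has goals_for >= 5.
Keep rows where that is true.

2 | Macau ; 5 | Kyoto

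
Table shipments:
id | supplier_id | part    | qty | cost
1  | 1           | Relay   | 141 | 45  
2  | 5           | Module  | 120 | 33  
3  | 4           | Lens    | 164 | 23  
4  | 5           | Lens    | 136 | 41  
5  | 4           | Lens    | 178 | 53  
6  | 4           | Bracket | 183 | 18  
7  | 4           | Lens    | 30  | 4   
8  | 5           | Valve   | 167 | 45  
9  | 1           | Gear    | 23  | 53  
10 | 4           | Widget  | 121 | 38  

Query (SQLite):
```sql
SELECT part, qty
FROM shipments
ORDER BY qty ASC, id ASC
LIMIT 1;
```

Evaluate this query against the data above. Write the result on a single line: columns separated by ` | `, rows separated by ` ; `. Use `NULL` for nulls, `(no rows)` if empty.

Sort by qty asc, tiebreak id asc: (23, id=9), (30, id=7), (120, id=2), (121, id=10) …. Take first 1.

Gear | 23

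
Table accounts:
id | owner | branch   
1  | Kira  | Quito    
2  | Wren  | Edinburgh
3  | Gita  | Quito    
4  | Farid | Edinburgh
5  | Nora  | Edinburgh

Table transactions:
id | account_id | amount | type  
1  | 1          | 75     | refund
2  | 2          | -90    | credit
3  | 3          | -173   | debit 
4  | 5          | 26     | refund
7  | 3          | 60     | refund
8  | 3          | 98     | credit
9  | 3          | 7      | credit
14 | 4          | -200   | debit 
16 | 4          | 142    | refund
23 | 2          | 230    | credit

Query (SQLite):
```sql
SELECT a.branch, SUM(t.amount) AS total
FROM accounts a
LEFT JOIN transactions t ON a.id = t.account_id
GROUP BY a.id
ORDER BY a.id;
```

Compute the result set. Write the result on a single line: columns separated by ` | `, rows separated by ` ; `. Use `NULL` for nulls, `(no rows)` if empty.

Quito | 75 ; Edinburgh | 140 ; Quito | -8 ; Edinburgh | -58 ; Edinburgh | 26

LEFT JOIN keeps every accounts row; unmatched ones get NULL for transactions columns.
Group by accounts.id and compute SUM(t.amount). SUM over an all-NULL group is NULL.
  1: ids {1} → SUM(t.amount)=75
  2: ids {2, 23} → SUM(t.amount)=140
  3: ids {3, 7, 8, 9} → SUM(t.amount)=-8
  4: ids {14, 16} → SUM(t.amount)=-58
  5: ids {4} → SUM(t.amount)=26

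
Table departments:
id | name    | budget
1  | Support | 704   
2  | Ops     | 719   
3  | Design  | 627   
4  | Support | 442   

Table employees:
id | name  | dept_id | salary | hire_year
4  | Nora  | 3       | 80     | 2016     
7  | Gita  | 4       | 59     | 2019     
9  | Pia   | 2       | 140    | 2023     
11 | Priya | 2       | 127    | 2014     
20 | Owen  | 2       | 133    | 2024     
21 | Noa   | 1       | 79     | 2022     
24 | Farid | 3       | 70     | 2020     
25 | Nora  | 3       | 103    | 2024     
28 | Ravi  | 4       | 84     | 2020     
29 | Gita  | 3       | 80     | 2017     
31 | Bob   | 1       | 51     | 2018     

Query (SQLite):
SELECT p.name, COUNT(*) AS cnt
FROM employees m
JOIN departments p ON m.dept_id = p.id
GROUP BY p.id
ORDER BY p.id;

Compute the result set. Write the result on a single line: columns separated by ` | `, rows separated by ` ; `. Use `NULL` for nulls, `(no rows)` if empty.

Join each employees row to its departments via dept_id.
Group joined rows by departments.id; compute COUNT(*) per group.
  1: ids {21, 31} → COUNT(*)=2
  2: ids {9, 11, 20} → COUNT(*)=3
  3: ids {4, 24, 25, 29} → COUNT(*)=4
  4: ids {7, 28} → COUNT(*)=2

Support | 2 ; Ops | 3 ; Design | 4 ; Support | 2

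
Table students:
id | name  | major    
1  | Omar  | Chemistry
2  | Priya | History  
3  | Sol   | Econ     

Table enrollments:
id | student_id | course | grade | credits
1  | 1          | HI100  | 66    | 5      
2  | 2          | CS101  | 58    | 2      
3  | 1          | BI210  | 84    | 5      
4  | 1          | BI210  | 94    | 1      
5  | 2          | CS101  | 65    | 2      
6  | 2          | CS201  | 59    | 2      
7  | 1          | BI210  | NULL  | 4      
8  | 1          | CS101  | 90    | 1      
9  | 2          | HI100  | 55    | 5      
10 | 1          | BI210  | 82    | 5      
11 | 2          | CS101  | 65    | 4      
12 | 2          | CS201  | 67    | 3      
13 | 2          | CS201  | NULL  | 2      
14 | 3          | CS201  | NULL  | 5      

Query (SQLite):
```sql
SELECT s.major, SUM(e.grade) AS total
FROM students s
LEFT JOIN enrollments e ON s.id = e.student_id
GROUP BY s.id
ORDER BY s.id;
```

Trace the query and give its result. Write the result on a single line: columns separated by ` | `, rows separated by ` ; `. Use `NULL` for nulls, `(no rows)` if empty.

Chemistry | 416 ; History | 369 ; Econ | NULL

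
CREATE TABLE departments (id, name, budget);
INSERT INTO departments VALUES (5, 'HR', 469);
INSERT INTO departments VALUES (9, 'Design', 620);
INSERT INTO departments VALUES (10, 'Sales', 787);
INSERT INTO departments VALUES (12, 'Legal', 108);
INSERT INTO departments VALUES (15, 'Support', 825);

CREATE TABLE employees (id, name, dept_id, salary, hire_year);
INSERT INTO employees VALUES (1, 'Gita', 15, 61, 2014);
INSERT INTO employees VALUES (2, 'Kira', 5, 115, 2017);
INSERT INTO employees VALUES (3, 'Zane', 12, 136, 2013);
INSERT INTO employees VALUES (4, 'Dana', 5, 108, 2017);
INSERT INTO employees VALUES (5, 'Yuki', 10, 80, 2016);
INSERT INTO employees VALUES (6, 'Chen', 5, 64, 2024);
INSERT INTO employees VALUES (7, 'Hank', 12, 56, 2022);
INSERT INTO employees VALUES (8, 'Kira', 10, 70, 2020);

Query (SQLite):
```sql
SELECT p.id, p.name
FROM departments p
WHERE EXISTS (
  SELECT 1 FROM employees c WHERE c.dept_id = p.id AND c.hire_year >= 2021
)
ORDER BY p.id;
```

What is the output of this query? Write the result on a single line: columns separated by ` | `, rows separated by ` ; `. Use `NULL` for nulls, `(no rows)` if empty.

For each departments row, check whether any employees with matching dept_id has hire_year >= 2021.
Keep rows where that is true.

5 | HR ; 12 | Legal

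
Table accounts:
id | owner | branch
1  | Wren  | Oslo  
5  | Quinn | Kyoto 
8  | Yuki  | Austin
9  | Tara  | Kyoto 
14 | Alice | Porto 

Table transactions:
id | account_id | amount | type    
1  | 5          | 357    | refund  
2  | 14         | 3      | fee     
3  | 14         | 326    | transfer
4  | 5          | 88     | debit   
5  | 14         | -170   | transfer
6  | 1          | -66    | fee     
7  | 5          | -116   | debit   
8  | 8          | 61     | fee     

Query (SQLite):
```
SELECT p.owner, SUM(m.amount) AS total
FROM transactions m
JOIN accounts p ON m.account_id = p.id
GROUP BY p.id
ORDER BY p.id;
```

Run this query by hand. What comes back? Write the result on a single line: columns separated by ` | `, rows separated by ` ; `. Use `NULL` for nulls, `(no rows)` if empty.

Wren | -66 ; Quinn | 329 ; Yuki | 61 ; Alice | 159

Join each transactions row to its accounts via account_id.
Group joined rows by accounts.id; compute SUM(m.amount) per group.
  1: ids {6} → SUM(m.amount)=-66
  5: ids {1, 4, 7} → SUM(m.amount)=329
  8: ids {8} → SUM(m.amount)=61
  14: ids {2, 3, 5} → SUM(m.amount)=159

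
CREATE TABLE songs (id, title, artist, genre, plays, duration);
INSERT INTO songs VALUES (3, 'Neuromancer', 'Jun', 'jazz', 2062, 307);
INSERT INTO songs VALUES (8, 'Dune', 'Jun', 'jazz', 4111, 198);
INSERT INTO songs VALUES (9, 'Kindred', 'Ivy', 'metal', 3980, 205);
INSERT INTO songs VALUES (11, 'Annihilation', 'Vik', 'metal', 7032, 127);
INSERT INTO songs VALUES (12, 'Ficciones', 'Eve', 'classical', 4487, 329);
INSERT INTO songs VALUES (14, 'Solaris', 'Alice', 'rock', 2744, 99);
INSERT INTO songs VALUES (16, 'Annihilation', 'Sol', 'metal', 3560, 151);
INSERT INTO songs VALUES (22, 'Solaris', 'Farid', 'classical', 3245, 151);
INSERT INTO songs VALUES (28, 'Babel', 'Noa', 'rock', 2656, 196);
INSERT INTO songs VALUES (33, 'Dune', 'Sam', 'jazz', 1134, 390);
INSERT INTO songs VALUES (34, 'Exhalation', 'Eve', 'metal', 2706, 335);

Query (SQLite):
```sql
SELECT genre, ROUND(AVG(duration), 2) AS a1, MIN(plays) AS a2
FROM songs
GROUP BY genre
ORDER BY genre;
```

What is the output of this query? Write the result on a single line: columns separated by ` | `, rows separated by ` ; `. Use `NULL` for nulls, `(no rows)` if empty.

classical | 240 | 3245 ; jazz | 298.33 | 1134 ; metal | 204.5 | 2706 ; rock | 147.5 | 2656

Group songs by genre.
Per group compute: ROUND(AVG(duration), 2), MIN(plays).
  classical: ids {12, 22} → ROUND(AVG(duration), 2)=240, MIN(plays)=3245
  jazz: ids {3, 8, 33} → ROUND(AVG(duration), 2)=298.33, MIN(plays)=1134
  metal: ids {9, 11, 16, 34} → ROUND(AVG(duration), 2)=204.5, MIN(plays)=2706
  rock: ids {14, 28} → ROUND(AVG(duration), 2)=147.5, MIN(plays)=2656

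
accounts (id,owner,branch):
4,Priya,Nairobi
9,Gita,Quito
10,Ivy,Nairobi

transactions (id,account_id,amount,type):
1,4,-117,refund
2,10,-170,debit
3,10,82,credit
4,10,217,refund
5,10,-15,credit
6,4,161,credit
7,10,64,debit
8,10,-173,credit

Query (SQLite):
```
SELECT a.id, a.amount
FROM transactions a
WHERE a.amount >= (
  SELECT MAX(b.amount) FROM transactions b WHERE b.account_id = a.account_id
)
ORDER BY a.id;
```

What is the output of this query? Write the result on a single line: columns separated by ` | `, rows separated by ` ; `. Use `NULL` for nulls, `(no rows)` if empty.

For each transactions row a, compute MAX(amount) over rows sharing a.account_id.
Keep row a if a.amount >= that per-group MAX.
  account_id=4: MAX(amount) = 161
  account_id=10: MAX(amount) = 217

4 | 217 ; 6 | 161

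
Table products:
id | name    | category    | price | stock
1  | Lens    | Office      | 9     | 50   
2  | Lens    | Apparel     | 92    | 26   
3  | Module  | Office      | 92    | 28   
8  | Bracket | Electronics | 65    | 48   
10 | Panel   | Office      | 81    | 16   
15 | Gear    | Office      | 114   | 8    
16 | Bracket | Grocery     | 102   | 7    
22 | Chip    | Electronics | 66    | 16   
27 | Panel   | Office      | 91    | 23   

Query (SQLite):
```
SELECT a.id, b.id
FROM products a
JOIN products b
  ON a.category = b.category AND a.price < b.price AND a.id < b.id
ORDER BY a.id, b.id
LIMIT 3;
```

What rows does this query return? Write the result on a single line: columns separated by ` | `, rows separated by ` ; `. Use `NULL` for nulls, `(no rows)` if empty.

1 | 3 ; 1 | 10 ; 1 | 15

Pairs (a,b) with same category, a.price < b.price, a.id < b.id.
category groups: Apparel:{2} Electronics:{8,22} Grocery:{16} Office:{1,3,10,15,27}
Ordered by (a.id, b.id); first 3.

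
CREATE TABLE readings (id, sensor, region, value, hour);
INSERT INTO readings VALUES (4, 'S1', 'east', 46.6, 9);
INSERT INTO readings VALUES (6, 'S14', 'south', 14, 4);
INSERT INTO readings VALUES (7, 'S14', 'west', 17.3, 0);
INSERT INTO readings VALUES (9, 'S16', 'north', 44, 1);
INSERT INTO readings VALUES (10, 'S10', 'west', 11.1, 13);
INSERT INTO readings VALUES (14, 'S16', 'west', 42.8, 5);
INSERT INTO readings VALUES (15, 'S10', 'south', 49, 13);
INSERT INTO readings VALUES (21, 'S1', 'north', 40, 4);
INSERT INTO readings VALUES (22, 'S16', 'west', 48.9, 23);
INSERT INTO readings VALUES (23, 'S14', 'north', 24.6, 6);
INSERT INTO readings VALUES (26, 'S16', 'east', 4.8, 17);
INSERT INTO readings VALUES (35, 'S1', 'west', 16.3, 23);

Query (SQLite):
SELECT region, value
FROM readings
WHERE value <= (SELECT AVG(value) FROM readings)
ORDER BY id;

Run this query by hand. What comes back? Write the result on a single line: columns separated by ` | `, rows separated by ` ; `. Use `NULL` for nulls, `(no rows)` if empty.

south | 14 ; west | 17.3 ; west | 11.1 ; north | 24.6 ; east | 4.8 ; west | 16.3

Scalar subquery: AVG(value) over all readings rows = 29.95.
Keep rows where value <= that value.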